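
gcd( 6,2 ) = 2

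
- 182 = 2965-3147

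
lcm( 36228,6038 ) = 36228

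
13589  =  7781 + 5808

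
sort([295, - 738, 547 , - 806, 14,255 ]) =[ - 806,-738, 14, 255  ,  295,547]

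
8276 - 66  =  8210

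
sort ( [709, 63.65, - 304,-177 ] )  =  [ - 304, - 177,63.65,  709]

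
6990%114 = 36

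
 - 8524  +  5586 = - 2938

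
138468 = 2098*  66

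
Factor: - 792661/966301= - 7^( - 1 )*19^1*31^( - 1)*61^(-1)*73^(-1 ) * 41719^1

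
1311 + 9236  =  10547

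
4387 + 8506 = 12893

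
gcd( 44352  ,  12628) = 308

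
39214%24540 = 14674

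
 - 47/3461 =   -  1 + 3414/3461 = - 0.01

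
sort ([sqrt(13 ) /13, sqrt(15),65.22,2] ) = [sqrt(13)/13,2, sqrt(15 ),65.22 ] 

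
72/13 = 72/13 =5.54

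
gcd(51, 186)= 3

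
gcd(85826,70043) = 1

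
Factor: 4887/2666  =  2^( - 1 )*3^3 * 31^( - 1)*43^( - 1)*181^1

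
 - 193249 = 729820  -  923069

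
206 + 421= 627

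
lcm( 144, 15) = 720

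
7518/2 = 3759 = 3759.00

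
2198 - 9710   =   - 7512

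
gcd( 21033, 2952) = 369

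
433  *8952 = 3876216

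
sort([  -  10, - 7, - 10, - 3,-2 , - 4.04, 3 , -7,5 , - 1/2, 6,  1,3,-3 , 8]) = [  -  10, - 10, - 7,- 7 , - 4.04,-3, - 3,-2, - 1/2 , 1,3,3, 5, 6,8] 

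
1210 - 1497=-287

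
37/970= 37/970 = 0.04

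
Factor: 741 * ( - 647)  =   - 479427 = -3^1*13^1 *19^1*647^1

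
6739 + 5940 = 12679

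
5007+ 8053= 13060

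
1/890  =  1/890 = 0.00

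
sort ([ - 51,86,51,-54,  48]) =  [-54,-51,48,51, 86 ] 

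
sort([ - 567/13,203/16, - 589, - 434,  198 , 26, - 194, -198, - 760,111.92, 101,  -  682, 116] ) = [-760 , - 682,-589, - 434, - 198,-194, - 567/13 , 203/16, 26, 101,  111.92,  116, 198]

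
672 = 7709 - 7037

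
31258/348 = 15629/174 = 89.82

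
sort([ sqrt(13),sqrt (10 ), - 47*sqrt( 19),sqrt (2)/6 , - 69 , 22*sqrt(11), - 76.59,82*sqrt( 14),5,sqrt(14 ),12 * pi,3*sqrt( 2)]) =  [ - 47* sqrt( 19), - 76.59, - 69,sqrt ( 2)/6,sqrt( 10 ), sqrt( 13),sqrt( 14), 3 * sqrt( 2 ),5,12*pi,22*sqrt( 11),  82*sqrt( 14) ] 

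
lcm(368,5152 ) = 5152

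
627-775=-148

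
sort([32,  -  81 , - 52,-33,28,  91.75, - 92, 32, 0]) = [ - 92, -81,-52 , - 33, 0, 28, 32,32, 91.75]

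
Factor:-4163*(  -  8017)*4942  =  164938118282 = 2^1*7^1*23^1*181^1*353^1*8017^1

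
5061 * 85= 430185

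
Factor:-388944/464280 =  - 2^1* 3^1*5^( - 1)*37^1*53^(- 1) = - 222/265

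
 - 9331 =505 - 9836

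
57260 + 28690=85950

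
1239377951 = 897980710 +341397241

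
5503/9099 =5503/9099 =0.60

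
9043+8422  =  17465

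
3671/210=3671/210 = 17.48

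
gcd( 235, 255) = 5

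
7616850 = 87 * 87550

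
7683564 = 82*93702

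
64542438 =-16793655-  - 81336093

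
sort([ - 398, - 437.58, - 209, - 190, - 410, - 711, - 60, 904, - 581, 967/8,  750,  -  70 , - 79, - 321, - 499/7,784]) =[ - 711, - 581, - 437.58,-410, - 398, - 321, - 209,-190, - 79, - 499/7,-70, - 60,  967/8,750,784, 904 ]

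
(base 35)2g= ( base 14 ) 62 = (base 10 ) 86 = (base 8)126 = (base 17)51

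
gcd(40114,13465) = 1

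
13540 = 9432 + 4108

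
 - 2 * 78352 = -156704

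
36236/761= 47 + 469/761= 47.62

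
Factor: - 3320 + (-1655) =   -  5^2*199^1=- 4975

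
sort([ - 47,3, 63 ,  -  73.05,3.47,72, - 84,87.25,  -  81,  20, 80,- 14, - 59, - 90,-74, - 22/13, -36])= [ - 90, - 84,-81 , - 74, - 73.05, - 59, - 47,  -  36, - 14, - 22/13, 3, 3.47, 20, 63, 72, 80,  87.25]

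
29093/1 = 29093 = 29093.00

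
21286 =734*29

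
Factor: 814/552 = 2^( - 2)*3^(-1)*11^1*23^(  -  1)*37^1= 407/276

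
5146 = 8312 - 3166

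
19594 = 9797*2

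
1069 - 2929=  - 1860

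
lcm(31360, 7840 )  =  31360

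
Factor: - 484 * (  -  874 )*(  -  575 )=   -  243234200 = - 2^3  *5^2 * 11^2*19^1 * 23^2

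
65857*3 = 197571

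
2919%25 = 19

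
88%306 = 88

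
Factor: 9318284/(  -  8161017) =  - 2^2* 3^ ( - 1)*19^1*157^( - 1)*17327^(- 1 )*122609^1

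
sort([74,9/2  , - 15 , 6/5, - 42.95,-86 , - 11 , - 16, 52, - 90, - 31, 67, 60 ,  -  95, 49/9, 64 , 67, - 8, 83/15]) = [ - 95, - 90, - 86, - 42.95, - 31, - 16, - 15, - 11, - 8, 6/5, 9/2,49/9, 83/15, 52, 60, 64, 67, 67, 74 ]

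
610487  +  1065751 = 1676238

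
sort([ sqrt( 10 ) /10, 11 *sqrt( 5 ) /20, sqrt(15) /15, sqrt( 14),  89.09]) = [sqrt( 15 ) /15,sqrt(10)/10, 11*sqrt ( 5)/20,sqrt (14), 89.09]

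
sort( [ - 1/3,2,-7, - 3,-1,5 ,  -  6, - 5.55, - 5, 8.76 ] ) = [ - 7,  -  6, - 5.55,- 5,  -  3, - 1,  -  1/3,2,5,  8.76]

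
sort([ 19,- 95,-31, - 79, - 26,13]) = [ - 95,-79,-31,- 26, 13, 19] 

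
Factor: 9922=2^1*  11^2*41^1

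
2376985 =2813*845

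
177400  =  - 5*( - 35480 ) 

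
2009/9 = 2009/9 = 223.22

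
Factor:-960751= - 11^1*167^1*523^1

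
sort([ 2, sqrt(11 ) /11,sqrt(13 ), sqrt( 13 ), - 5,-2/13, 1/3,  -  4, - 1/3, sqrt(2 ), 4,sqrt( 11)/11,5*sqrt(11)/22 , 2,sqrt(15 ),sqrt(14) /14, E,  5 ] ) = [-5, - 4, - 1/3,-2/13, sqrt( 14)/14, sqrt( 11 )/11, sqrt( 11) /11, 1/3, 5*sqrt(11)/22,sqrt ( 2),2,2,E, sqrt( 13), sqrt( 13), sqrt(15),4, 5]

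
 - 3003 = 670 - 3673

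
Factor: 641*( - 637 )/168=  -2^( - 3 ) * 3^( -1)*7^1*13^1*641^1 = - 58331/24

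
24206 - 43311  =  -19105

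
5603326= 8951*626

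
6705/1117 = 6705/1117 = 6.00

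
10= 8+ 2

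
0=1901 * 0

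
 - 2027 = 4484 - 6511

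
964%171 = 109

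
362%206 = 156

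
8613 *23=198099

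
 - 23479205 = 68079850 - 91559055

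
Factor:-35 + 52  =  17= 17^1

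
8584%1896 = 1000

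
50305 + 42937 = 93242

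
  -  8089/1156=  - 8089/1156 = - 7.00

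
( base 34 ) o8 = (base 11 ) 68a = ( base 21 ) 1i5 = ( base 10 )824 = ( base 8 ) 1470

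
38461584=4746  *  8104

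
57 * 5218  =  297426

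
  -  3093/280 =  - 12 + 267/280 = - 11.05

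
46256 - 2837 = 43419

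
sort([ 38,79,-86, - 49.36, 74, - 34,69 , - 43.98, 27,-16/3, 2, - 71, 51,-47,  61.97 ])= [-86,- 71,-49.36,-47, - 43.98, - 34,-16/3,  2,27, 38, 51, 61.97, 69, 74,79]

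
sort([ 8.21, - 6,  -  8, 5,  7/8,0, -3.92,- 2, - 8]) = [ - 8, - 8, - 6, - 3.92, - 2,0,7/8,5,8.21]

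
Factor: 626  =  2^1*313^1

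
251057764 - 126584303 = 124473461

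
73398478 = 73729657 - 331179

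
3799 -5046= - 1247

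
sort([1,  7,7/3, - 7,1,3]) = [ - 7,1,  1,  7/3 , 3,7]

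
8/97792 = 1/12224= 0.00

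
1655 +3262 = 4917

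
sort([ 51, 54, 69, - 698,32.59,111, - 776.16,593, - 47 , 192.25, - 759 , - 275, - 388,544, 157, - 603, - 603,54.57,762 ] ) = [ - 776.16, - 759, - 698,  -  603, - 603, - 388, - 275, - 47,32.59 , 51,  54,54.57, 69,111, 157, 192.25, 544,593,762 ]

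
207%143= 64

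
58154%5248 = 426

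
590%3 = 2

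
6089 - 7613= - 1524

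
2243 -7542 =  - 5299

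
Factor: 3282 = 2^1*3^1 * 547^1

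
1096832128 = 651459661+445372467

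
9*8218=73962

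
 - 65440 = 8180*( - 8)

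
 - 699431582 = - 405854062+  -  293577520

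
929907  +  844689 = 1774596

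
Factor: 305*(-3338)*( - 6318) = 6432292620 = 2^2*3^5* 5^1 * 13^1*61^1*1669^1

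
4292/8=536 + 1/2 = 536.50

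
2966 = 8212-5246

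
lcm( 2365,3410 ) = 146630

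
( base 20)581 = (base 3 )2222001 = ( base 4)201301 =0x871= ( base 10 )2161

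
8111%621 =38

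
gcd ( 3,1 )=1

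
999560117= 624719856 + 374840261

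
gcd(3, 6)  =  3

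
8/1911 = 8/1911 = 0.00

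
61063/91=671 + 2/91 = 671.02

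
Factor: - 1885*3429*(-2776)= 2^3*3^3*5^1*13^1*29^1*127^1*347^1 =17943134040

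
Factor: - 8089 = -8089^1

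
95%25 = 20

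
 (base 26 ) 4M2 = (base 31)3CN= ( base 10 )3278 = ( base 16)CCE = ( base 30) 3j8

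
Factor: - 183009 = - 3^1*53^1*1151^1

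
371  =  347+24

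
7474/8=934 + 1/4  =  934.25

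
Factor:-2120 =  - 2^3*5^1*53^1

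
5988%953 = 270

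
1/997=1/997 = 0.00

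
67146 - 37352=29794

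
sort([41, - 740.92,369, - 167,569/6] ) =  [ - 740.92,  -  167 , 41,569/6 , 369 ]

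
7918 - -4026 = 11944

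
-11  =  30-41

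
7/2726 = 7/2726 = 0.00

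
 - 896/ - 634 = 448/317  =  1.41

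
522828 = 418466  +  104362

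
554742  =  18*30819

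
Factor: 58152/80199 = 2^3 * 3^ ( - 1)*7^ ( - 1)*19^(  -  1)*67^( - 1)*2423^1 = 19384/26733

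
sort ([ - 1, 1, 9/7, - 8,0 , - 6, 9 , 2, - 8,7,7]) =[ - 8, - 8, - 6, - 1,  0, 1, 9/7,2,  7,  7,9 ]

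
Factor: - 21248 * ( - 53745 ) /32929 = 2^8*3^1 * 5^1 * 13^( - 1 )*17^(-1)*83^1*149^(-1)*3583^1 = 1141973760/32929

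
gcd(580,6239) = 1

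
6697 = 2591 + 4106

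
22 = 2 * 11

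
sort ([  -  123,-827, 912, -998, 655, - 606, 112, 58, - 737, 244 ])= [ - 998, - 827,- 737 , - 606, - 123,  58, 112,244,655,912]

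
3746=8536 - 4790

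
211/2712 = 211/2712 = 0.08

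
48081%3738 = 3225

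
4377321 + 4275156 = 8652477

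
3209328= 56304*57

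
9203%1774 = 333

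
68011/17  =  4000 + 11/17 = 4000.65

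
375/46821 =125/15607 = 0.01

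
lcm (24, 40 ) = 120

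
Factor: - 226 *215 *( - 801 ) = 38920590= 2^1 *3^2*5^1 *43^1*89^1*113^1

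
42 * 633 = 26586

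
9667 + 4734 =14401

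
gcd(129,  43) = 43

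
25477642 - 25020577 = 457065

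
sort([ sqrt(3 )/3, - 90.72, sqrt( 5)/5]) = [ - 90.72,sqrt( 5) /5, sqrt(3)/3]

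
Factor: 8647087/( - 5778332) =-2^( - 2 ) * 7^( - 1)*67^1*129061^1*206369^( -1 ) 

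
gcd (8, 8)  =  8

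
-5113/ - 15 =5113/15= 340.87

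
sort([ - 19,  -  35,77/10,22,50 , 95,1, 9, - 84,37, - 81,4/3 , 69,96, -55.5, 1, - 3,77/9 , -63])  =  [-84,-81, - 63, - 55.5,  -  35, - 19,-3, 1,1,4/3,77/10,77/9, 9, 22, 37,50,69,95, 96 ] 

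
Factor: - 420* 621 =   -  2^2*3^4 * 5^1*7^1*23^1 = - 260820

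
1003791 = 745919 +257872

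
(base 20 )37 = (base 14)4B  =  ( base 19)3a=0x43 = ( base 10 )67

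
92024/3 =30674+2/3  =  30674.67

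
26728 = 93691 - 66963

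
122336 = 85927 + 36409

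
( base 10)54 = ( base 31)1N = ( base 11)4A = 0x36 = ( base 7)105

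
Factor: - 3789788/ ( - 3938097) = 2^2*3^(- 1)*67^1*79^1*179^1 * 1051^( -1)*1249^( - 1)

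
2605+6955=9560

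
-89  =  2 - 91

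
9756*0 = 0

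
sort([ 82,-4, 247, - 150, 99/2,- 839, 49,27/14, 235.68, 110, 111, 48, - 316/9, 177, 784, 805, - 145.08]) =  [ - 839, - 150 , - 145.08, - 316/9,- 4, 27/14 , 48, 49, 99/2, 82, 110, 111, 177, 235.68, 247, 784,805] 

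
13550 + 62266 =75816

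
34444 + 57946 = 92390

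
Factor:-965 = -5^1*193^1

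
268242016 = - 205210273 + 473452289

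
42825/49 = 42825/49= 873.98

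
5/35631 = 5/35631 = 0.00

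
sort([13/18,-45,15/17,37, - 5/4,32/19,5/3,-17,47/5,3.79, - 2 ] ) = [  -  45, - 17, - 2, - 5/4,13/18 , 15/17,5/3, 32/19,3.79,47/5,37 ] 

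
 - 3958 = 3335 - 7293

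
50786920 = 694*73180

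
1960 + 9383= 11343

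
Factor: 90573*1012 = 2^2*3^1* 7^1*11^1*19^1*23^1*227^1=91659876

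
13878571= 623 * 22277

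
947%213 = 95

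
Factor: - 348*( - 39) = 2^2*3^2*13^1*29^1 = 13572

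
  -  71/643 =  - 71/643   =  -0.11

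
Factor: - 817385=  - 5^1*163477^1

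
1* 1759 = 1759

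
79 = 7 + 72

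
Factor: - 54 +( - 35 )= - 89^1=- 89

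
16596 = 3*5532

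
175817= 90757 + 85060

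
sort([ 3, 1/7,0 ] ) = [ 0, 1/7,3 ]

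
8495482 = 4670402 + 3825080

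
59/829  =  59/829 = 0.07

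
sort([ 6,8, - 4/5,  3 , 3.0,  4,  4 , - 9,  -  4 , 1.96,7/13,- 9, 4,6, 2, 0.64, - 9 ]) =[-9,-9, - 9,- 4 ,-4/5, 7/13, 0.64, 1.96,2,3,3.0,  4,4,4, 6,6, 8]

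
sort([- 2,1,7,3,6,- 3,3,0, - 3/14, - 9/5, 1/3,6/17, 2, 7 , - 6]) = [ - 6,- 3, - 2,-9/5, - 3/14, 0, 1/3, 6/17,1,2,3, 3,6,7,7]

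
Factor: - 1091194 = -2^1*13^1*41969^1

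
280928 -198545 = 82383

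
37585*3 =112755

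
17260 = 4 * 4315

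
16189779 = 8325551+7864228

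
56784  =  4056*14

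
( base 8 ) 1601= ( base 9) 1206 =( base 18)2df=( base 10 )897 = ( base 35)pm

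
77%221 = 77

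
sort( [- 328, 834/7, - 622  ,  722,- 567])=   [ - 622 , - 567, - 328, 834/7,722]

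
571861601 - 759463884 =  - 187602283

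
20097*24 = 482328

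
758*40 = 30320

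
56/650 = 28/325=   0.09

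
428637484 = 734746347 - 306108863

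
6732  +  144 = 6876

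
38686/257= 150+136/257 = 150.53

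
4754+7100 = 11854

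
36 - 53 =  - 17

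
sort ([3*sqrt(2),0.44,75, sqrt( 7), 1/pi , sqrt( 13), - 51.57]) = [-51.57,  1/pi , 0.44,sqrt( 7 ),sqrt(13 ),3 * sqrt ( 2),75]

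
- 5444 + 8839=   3395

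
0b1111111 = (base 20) 67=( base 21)61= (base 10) 127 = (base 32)3v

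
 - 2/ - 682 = 1/341= 0.00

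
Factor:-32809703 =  - 53^1*157^1*3943^1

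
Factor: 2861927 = 2861927^1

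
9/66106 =9/66106 =0.00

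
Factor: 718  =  2^1*359^1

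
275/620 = 55/124= 0.44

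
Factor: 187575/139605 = 305/227 = 5^1*61^1*227^( - 1)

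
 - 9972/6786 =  - 554/377= - 1.47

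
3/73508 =3/73508  =  0.00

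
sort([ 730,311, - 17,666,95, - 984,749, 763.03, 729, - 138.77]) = [-984,-138.77 , - 17, 95, 311,666,729, 730, 749, 763.03 ]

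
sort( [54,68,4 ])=[ 4,54, 68 ]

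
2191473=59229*37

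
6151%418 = 299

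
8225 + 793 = 9018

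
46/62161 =46/62161 = 0.00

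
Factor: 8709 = 3^1*2903^1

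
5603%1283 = 471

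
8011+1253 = 9264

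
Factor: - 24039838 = -2^1 * 43^1 * 443^1*631^1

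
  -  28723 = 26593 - 55316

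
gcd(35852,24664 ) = 4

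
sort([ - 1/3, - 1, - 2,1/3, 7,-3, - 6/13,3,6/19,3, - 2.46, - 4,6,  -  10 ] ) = [-10, - 4, - 3,  -  2.46 , - 2, - 1, - 6/13, - 1/3, 6/19, 1/3, 3,3,6, 7]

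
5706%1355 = 286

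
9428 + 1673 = 11101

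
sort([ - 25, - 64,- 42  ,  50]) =[ - 64,-42, - 25,50 ] 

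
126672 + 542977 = 669649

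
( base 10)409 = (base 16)199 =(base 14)213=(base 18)14D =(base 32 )CP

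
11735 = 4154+7581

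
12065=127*95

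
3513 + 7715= 11228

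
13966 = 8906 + 5060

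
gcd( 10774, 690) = 2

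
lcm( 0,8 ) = 0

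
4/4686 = 2/2343 =0.00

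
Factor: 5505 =3^1*5^1*367^1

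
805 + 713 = 1518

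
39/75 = 13/25 = 0.52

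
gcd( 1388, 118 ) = 2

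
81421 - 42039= 39382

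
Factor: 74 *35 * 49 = 2^1*5^1*7^3 * 37^1 = 126910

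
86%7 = 2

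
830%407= 16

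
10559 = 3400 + 7159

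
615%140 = 55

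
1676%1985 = 1676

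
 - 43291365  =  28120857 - 71412222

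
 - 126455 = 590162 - 716617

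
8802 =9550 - 748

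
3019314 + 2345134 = 5364448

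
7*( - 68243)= -477701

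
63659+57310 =120969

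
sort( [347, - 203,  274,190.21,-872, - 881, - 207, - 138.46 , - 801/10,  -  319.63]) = [  -  881, - 872, - 319.63, - 207, - 203, - 138.46, - 801/10,190.21, 274,  347]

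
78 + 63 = 141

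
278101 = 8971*31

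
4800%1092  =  432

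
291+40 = 331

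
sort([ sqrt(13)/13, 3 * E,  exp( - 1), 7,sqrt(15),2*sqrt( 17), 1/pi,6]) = [ sqrt( 13 )/13,1/pi, exp( -1), sqrt(15), 6,7, 3*E, 2*sqrt( 17) ] 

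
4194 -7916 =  - 3722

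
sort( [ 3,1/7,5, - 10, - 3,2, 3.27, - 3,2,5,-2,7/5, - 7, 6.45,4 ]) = [ - 10, - 7, - 3, - 3, - 2,1/7, 7/5,2, 2,3 , 3.27, 4,5 , 5 , 6.45 ]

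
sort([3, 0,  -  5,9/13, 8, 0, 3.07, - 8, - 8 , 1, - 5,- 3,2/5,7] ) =[- 8,- 8,  -  5,  -  5, - 3,0,  0,  2/5,9/13 , 1, 3, 3.07, 7, 8]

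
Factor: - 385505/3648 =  - 2^( - 6)*3^( - 1 ) * 5^1*19^ (-1)*77101^1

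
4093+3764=7857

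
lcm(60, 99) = 1980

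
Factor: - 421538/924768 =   -  16213/35568 =- 2^( -4)*3^ ( - 2)*13^(-1) * 19^( - 1)*31^1*523^1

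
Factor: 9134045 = 5^1*1259^1*1451^1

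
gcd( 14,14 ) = 14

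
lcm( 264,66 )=264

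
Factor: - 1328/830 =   -  2^3*5^( - 1 )  =  - 8/5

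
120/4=30 = 30.00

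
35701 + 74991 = 110692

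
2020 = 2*1010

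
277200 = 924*300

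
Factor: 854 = 2^1*7^1*61^1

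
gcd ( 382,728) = 2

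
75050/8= 37525/4 = 9381.25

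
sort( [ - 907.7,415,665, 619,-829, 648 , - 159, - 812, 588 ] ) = [-907.7, - 829, - 812, - 159 , 415,  588,619 , 648,665] 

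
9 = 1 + 8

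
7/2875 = 7/2875 = 0.00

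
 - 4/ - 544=1/136 = 0.01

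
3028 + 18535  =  21563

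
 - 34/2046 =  - 1 + 1006/1023 = -0.02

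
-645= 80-725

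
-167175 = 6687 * ( - 25)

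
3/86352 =1/28784= 0.00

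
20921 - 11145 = 9776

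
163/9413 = 163/9413=0.02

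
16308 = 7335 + 8973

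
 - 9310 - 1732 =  - 11042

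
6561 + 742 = 7303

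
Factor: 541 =541^1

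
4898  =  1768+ 3130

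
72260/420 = 172 + 1/21 = 172.05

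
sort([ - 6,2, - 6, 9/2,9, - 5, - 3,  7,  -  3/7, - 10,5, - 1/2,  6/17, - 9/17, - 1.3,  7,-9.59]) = [ - 10, - 9.59 , - 6, - 6 , - 5,-3, - 1.3, - 9/17 , - 1/2, - 3/7,  6/17, 2,9/2, 5,7,7, 9] 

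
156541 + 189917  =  346458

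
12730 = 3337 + 9393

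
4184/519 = 8 + 32/519 = 8.06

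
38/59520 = 19/29760 = 0.00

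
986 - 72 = 914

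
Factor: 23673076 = 2^2*7^2 * 269^1*449^1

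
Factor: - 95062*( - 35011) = 2^1*11^1*29^1*149^1 * 157^1*223^1 = 3328215682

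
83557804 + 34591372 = 118149176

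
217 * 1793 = 389081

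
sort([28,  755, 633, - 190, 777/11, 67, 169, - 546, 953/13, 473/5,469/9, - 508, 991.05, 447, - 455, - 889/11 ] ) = [ - 546, - 508,-455, - 190, - 889/11, 28  ,  469/9, 67,  777/11,953/13,473/5,169,447 , 633,755, 991.05 ]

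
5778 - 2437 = 3341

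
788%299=190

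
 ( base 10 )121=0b1111001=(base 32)3P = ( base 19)67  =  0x79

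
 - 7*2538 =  - 17766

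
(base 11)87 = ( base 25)3k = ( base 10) 95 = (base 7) 164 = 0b1011111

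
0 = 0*45033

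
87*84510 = 7352370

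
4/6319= 4/6319 = 0.00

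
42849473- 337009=42512464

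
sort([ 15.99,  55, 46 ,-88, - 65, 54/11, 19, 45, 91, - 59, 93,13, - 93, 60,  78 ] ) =[ - 93, -88, - 65, - 59,54/11, 13,15.99, 19, 45,46, 55 , 60,  78,  91,93]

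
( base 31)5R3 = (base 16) 160d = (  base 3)21202002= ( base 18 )H7B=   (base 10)5645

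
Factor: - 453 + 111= - 2^1 * 3^2*19^1 = - 342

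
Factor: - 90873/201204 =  - 2^(  -  2) * 3^(- 5 )*439^1=-439/972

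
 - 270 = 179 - 449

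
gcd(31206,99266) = 2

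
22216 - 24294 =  - 2078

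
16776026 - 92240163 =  - 75464137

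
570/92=6 + 9/46 = 6.20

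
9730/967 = 10 + 60/967 = 10.06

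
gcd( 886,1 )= 1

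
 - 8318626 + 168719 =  - 8149907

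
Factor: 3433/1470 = 2^( - 1)* 3^( - 1)*5^( - 1)*7^( - 2)*3433^1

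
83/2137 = 83/2137 = 0.04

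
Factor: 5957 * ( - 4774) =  - 28438718 = - 2^1*7^2*11^1*23^1*31^1*37^1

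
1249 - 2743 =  - 1494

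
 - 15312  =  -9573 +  -5739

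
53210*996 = 52997160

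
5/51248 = 5/51248  =  0.00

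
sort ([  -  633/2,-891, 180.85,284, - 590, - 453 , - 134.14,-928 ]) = [- 928,-891, - 590,- 453,-633/2,-134.14, 180.85, 284]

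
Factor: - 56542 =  - 2^1*17^1 *1663^1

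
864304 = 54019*16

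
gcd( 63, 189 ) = 63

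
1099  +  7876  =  8975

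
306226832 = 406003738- 99776906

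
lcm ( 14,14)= 14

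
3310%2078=1232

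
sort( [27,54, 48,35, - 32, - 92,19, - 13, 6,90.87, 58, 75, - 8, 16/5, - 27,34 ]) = [ - 92, - 32, - 27 ,-13, - 8,16/5,6,19, 27,34,35,48,54,  58,75,90.87]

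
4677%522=501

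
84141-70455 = 13686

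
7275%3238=799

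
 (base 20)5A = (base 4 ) 1232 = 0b1101110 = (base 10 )110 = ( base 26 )46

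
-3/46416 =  - 1/15472 = - 0.00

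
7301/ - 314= -24 + 235/314 = -  23.25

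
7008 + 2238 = 9246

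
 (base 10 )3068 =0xbfc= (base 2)101111111100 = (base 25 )4MI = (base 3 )11012122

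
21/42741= 7/14247 = 0.00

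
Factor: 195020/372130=98/187 =2^1*7^2*11^( - 1)* 17^( - 1)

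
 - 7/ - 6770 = 7/6770 = 0.00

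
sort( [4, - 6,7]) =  [ - 6 , 4,  7]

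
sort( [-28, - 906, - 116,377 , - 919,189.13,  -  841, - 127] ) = [- 919,-906, - 841,-127,-116,- 28,189.13,377]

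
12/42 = 2/7 = 0.29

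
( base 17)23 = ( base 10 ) 37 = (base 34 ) 13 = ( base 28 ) 19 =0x25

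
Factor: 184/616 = 7^( - 1)*11^( - 1 )*23^1 = 23/77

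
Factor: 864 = 2^5*3^3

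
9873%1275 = 948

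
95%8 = 7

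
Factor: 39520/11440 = 2^1*11^( - 1 )*19^1 = 38/11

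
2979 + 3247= 6226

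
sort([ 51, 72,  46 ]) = [46, 51 , 72]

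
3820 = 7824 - 4004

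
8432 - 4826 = 3606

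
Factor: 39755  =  5^1*7951^1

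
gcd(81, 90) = 9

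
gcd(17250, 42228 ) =138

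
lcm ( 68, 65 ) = 4420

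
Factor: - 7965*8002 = -2^1*3^3*5^1*59^1*4001^1  =  - 63735930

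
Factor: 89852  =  2^2*7^1*3209^1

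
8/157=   8/157 = 0.05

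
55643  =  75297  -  19654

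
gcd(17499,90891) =3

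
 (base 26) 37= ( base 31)2n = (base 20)45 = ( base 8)125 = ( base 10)85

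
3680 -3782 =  - 102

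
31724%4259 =1911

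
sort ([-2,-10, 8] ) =[  -  10, - 2, 8] 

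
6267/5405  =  6267/5405 = 1.16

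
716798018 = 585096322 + 131701696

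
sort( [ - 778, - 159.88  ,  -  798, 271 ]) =[ - 798 , - 778, - 159.88,271]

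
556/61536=139/15384  =  0.01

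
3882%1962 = 1920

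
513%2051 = 513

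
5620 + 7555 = 13175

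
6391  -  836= 5555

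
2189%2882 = 2189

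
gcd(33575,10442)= 1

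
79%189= 79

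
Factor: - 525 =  - 3^1 * 5^2*7^1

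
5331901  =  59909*89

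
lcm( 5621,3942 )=303534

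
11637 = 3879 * 3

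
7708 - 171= 7537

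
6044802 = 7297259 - 1252457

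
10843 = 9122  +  1721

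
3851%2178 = 1673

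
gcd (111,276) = 3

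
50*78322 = 3916100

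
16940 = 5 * 3388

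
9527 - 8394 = 1133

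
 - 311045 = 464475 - 775520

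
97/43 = 97/43 = 2.26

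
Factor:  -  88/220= - 2/5 = -2^1*5^(  -  1)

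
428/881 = 428/881 = 0.49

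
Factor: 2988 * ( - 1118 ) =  - 3340584 = - 2^3*3^2 * 13^1*43^1*83^1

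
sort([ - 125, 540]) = [ -125,  540]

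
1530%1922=1530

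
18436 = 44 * 419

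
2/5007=2/5007 = 0.00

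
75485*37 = 2792945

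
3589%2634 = 955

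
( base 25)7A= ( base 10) 185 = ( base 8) 271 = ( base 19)9E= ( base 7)353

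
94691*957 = 90619287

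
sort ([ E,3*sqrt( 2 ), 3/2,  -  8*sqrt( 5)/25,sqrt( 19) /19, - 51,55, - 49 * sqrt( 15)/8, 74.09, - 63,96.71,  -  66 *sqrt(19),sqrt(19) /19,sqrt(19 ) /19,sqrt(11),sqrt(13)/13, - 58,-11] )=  [ - 66*sqrt(19 ), - 63 , - 58, - 51 , -49*sqrt(15)/8, - 11, - 8*sqrt( 5)/25 , sqrt(19)/19 , sqrt( 19)/19,sqrt(19) /19, sqrt(13 )/13, 3/2,E,sqrt( 11), 3*sqrt(2),55,74.09, 96.71]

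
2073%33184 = 2073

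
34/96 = 17/48 =0.35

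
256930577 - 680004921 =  - 423074344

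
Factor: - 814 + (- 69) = - 883^1= - 883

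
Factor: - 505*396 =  - 2^2*3^2 * 5^1*11^1*101^1 = -199980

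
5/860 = 1/172 = 0.01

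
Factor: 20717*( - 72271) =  - 1497238307 =-20717^1*72271^1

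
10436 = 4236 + 6200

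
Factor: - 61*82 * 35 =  - 2^1*5^1*7^1*41^1*61^1 = - 175070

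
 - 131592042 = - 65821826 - 65770216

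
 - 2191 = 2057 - 4248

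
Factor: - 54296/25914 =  - 44/21 = - 2^2*3^( - 1 )*7^( - 1 )*11^1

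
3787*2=7574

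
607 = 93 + 514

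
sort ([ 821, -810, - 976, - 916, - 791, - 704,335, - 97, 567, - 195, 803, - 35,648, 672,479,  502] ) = [ - 976, - 916 , - 810, - 791, - 704,-195, - 97,-35, 335,479,502,567, 648,  672, 803, 821] 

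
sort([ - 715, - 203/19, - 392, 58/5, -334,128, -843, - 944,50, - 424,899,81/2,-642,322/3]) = [ - 944, - 843, - 715, - 642, - 424, -392, - 334, - 203/19 , 58/5,81/2, 50, 322/3,128,899] 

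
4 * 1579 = 6316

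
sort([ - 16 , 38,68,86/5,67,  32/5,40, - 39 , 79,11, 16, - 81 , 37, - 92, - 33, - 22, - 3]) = [ - 92, - 81  , - 39, - 33, - 22 , - 16, - 3,32/5,11, 16,  86/5,37,  38, 40  ,  67,68, 79]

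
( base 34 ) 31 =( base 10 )103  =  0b1100111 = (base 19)58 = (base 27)3m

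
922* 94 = 86668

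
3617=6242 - 2625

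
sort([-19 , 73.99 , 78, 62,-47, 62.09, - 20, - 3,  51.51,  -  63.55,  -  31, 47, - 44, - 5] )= [  -  63.55 , - 47, - 44,  -  31, -20, - 19,-5, - 3, 47, 51.51, 62, 62.09, 73.99, 78]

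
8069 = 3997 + 4072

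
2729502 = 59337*46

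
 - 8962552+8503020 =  - 459532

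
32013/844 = 32013/844= 37.93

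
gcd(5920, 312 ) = 8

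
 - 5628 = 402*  ( - 14)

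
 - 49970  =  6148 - 56118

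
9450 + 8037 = 17487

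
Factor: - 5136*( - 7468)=38355648 = 2^6*3^1* 107^1 *1867^1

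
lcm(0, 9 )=0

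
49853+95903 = 145756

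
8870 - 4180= 4690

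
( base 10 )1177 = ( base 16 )499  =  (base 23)254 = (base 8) 2231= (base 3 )1121121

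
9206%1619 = 1111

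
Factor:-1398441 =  - 3^1*11^1  *  31^1*1367^1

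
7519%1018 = 393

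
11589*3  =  34767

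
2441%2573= 2441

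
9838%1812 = 778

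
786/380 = 2+13/190  =  2.07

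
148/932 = 37/233 = 0.16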